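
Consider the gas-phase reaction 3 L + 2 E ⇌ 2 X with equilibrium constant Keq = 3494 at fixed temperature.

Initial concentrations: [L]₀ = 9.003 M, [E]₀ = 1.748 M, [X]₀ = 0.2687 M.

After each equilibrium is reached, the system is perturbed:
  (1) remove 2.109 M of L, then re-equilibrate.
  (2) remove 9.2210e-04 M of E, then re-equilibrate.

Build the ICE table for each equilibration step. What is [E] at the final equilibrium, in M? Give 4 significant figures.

[E]_eq = 0.003845 M

Q₀ = 3.2381e-05 vs Keq = 3494 ⇒ Q<K, forward
Step 1:
                  L         E         X
  init        9.003     1.748    0.2687
  Δ          -2.619    -1.746     1.746
  eq          6.384  0.002113     2.015
  solve Keq expr → x = 0.8729; check Q = 3494
Then remove 2.109 M of L.
Step 2:
                  L         E         X
  init        4.275  0.002113     2.015
  Δ        0.002604  0.001736 -0.001736
  eq          4.278  0.003849     2.013
  solve Keq expr → x = -8.6797e-04; check Q = 3494
Then remove 9.2210e-04 M of E.
Step 3:
                  L         E         X
  init        4.278  0.002927     2.013
  Δ        0.001378 9.1849e-04 -9.1849e-04
  eq          4.279  0.003845     2.012
  solve Keq expr → x = -4.5924e-04; check Q = 3494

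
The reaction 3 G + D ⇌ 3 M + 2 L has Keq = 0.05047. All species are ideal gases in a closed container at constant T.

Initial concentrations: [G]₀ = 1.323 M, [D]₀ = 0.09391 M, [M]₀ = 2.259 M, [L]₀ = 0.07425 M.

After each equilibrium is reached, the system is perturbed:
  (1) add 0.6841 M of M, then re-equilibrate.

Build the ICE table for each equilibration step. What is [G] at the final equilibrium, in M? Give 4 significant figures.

[G]_eq = 1.395 M

Q₀ = 0.2922 vs Keq = 0.05047 ⇒ Q>K, reverse
Step 1:
                    G           D           M           L
  Initial       1.323     0.09391       2.259     0.07425
  Change      0.05547     0.01849    -0.05547    -0.03698
  Equil         1.378      0.1124       2.204     0.03727
  solve Keq expr → x = -0.01849; check Q = 0.05047
Then add 0.6841 M of M.
Step 2:
                    G           D           M           L
  Initial       1.378      0.1124       2.888     0.03727
  Change      0.01669    0.005564    -0.01669    -0.01113
  Equil         1.395       0.118       2.871     0.02614
  solve Keq expr → x = -0.005564; check Q = 0.05047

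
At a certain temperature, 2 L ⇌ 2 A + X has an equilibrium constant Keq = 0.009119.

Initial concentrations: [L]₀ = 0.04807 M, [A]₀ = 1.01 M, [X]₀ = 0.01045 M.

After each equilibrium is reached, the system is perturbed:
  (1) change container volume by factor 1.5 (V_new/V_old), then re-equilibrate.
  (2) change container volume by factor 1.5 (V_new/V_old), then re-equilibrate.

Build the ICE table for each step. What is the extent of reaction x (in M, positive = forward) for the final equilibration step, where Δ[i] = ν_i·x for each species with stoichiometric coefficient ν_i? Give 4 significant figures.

x = 1.4629e-05 M

Q₀ = 4.613 vs Keq = 0.009119 ⇒ Q>K, reverse
Step 1:
                  L         A         X
  init      0.04807      1.01   0.01045
  Δ         0.02081  -0.02081  -0.01041
  eq        0.06888    0.9892 4.4218e-05
  solve Keq expr → x = -0.01041; check Q = 0.009119
Then change container volume by factor 1.5 (V_new/V_old).
Step 2:
                  L         A         X
  init      0.04592    0.6595 2.9478e-05
  Δ       -2.9357e-05 2.9357e-05 1.4679e-05
  eq        0.04589    0.6595 4.4157e-05
  solve Keq expr → x = 1.4679e-05; check Q = 0.009119
Then change container volume by factor 1.5 (V_new/V_old).
Step 3:
                  L         A         X
  init      0.03059    0.4397 2.9438e-05
  Δ       -2.9258e-05 2.9258e-05 1.4629e-05
  eq        0.03057    0.4397 4.4067e-05
  solve Keq expr → x = 1.4629e-05; check Q = 0.009119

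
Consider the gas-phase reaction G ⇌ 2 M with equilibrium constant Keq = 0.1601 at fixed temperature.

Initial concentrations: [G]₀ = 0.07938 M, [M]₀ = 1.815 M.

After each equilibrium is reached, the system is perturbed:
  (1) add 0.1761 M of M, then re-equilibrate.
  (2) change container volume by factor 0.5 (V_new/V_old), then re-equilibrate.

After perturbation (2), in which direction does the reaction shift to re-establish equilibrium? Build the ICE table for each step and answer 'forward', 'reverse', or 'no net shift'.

Direction: reverse

Q₀ = 41.5 vs Keq = 0.1601 ⇒ Q>K, reverse
Step 1:
                    G           M
  init        0.07938       1.815
  Δ            0.7278      -1.456
  eq           0.8071      0.3595
  solve Keq expr → x = -0.7278; check Q = 0.1601
Then add 0.1761 M of M.
Step 2:
                    G           M
  init         0.8071      0.5356
  Δ           0.07942     -0.1588
  eq           0.8866      0.3767
  solve Keq expr → x = -0.07942; check Q = 0.1601
Then change container volume by factor 0.5 (V_new/V_old).
Step 3:
                    G           M
  init          1.773      0.7535
  Δ            0.1027     -0.2055
  eq            1.876       0.548
  solve Keq expr → x = -0.1027; check Q = 0.1601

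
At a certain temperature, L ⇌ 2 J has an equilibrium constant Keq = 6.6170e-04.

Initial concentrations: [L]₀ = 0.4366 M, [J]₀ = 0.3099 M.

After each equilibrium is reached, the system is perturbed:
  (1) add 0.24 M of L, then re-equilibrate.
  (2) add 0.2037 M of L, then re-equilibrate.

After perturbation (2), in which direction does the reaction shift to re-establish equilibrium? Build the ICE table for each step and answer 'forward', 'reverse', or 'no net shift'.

Q₀ = 0.22 vs Keq = 6.6170e-04 ⇒ Q>K, reverse
Step 1:
                   L          J
  I           0.4366     0.3099
  C           0.1451    -0.2903
  E           0.5817    0.01962
  solve Keq expr → x = -0.1451; check Q = 6.6170e-04
Then add 0.24 M of L.
Step 2:
                   L          J
  I           0.8217    0.01962
  C        -0.001836   0.003672
  E           0.8199    0.02329
  solve Keq expr → x = 0.001836; check Q = 6.6170e-04
Then add 0.2037 M of L.
Step 3:
                   L          J
  I            1.024    0.02329
  C        -0.001358   0.002716
  E            1.022    0.02601
  solve Keq expr → x = 0.001358; check Q = 6.6170e-04

Direction: forward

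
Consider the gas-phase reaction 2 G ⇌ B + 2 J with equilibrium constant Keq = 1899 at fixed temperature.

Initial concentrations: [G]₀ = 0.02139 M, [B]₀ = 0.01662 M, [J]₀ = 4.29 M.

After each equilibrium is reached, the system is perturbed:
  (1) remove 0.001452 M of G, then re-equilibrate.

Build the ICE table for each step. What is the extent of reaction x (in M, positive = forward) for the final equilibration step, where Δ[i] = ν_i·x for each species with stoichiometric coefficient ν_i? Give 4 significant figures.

x = -6.1650e-04 M

Q₀ = 668.5 vs Keq = 1899 ⇒ Q<K, forward
Step 1:
                    G           B           J
  init        0.02139     0.01662        4.29
  Δ         -0.007343    0.003671    0.007343
  eq          0.01405     0.02029       4.297
  solve Keq expr → x = 0.003671; check Q = 1899
Then remove 0.001452 M of G.
Step 2:
                    G           B           J
  init         0.0126     0.02029       4.297
  Δ          0.001233 -6.1650e-04   -0.001233
  eq          0.01383     0.01967       4.296
  solve Keq expr → x = -6.1650e-04; check Q = 1899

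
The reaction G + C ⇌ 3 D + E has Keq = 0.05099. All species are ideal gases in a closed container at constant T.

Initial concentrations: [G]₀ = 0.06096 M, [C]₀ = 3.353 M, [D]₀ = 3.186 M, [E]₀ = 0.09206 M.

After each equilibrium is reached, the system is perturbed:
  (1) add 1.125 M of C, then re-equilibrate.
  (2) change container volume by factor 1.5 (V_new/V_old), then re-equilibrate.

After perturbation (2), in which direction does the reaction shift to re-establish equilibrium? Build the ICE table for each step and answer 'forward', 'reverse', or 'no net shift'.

Q₀ = 14.57 vs Keq = 0.05099 ⇒ Q>K, reverse
Step 1:
                   G          C          D          E
  init       0.06096      3.353      3.186    0.09206
  Δ          0.09098    0.09098    -0.2729   -0.09098
  eq          0.1519      3.444      2.913   0.001079
  solve Keq expr → x = -0.09098; check Q = 0.05099
Then add 1.125 M of C.
Step 2:
                   G          C          D          E
  init        0.1519      4.569      2.913   0.001079
  Δ       -3.4767e-04 -3.4767e-04   0.001043 3.4767e-04
  eq          0.1516      4.569      2.914   0.001427
  solve Keq expr → x = 3.4767e-04; check Q = 0.05099
Then change container volume by factor 1.5 (V_new/V_old).
Step 3:
                   G          C          D          E
  init        0.1011      3.046      1.943 9.5136e-04
  Δ        -0.001153  -0.001153   0.003458   0.001153
  eq         0.09991      3.045      1.946   0.002104
  solve Keq expr → x = 0.001153; check Q = 0.05099

Direction: forward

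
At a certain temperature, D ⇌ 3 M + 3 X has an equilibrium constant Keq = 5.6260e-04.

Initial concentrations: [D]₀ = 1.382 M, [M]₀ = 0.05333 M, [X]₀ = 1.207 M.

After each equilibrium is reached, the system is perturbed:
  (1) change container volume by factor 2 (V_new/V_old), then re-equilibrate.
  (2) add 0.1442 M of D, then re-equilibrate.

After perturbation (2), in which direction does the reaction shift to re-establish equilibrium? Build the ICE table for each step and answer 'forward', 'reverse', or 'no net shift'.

Direction: forward

Q₀ = 1.9299e-04 vs Keq = 5.6260e-04 ⇒ Q<K, forward
Step 1:
                    D           M           X
  init          1.382     0.05333       1.207
  Δ         -0.007133      0.0214      0.0214
  eq            1.375     0.07473       1.228
  solve Keq expr → x = 0.007133; check Q = 5.6260e-04
Then change container volume by factor 2 (V_new/V_old).
Step 2:
                    D           M           X
  init         0.6874     0.03736      0.6142
  Δ          -0.02274     0.06821     0.06821
  eq           0.6647      0.1056      0.6824
  solve Keq expr → x = 0.02274; check Q = 5.6260e-04
Then add 0.1442 M of D.
Step 3:
                    D           M           X
  init         0.8089      0.1056      0.6824
  Δ         -0.002019    0.006056    0.006056
  eq           0.8069      0.1116      0.6885
  solve Keq expr → x = 0.002019; check Q = 5.6260e-04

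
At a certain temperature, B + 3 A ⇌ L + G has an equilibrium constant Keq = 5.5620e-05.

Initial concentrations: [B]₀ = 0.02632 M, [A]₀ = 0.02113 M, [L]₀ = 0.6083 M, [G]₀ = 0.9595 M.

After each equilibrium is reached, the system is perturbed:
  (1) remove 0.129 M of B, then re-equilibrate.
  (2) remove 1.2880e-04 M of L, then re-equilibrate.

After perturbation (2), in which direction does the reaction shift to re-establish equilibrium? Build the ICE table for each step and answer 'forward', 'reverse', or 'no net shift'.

Direction: forward

Q₀ = 2.3506e+06 vs Keq = 5.5620e-05 ⇒ Q>K, reverse
Step 1:
                   B          A          L          G
  I          0.02632    0.02113     0.6083     0.9595
  C           0.6077      1.823    -0.6077    -0.6077
  E            0.634      1.844 6.2859e-04     0.3518
  solve Keq expr → x = -0.6077; check Q = 5.5620e-05
Then remove 0.129 M of B.
Step 2:
                   B          A          L          G
  I            0.505      1.844 6.2859e-04     0.3518
  C       1.2728e-04 3.8185e-04 -1.2728e-04 -1.2728e-04
  E           0.5051      1.845 5.0131e-04     0.3517
  solve Keq expr → x = -1.2728e-04; check Q = 5.5620e-05
Then remove 1.2880e-04 M of L.
Step 3:
                   B          A          L          G
  I           0.5051      1.845 3.7251e-04     0.3517
  C       -1.2818e-04 -3.8453e-04 1.2818e-04 1.2818e-04
  E            0.505      1.844 5.0069e-04     0.3518
  solve Keq expr → x = 1.2818e-04; check Q = 5.5620e-05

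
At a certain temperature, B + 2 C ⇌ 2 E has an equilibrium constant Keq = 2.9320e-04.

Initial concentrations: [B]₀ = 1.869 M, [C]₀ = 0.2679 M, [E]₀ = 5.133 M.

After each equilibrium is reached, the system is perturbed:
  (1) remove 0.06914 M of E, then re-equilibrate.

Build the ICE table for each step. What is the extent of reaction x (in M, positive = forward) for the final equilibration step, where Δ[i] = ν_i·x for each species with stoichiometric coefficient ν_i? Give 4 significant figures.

Q₀ = 196.4 vs Keq = 2.9320e-04 ⇒ Q>K, reverse
Step 1:
                  B         C         E
  I           1.869    0.2679     5.133
  C           2.473     4.947    -4.947
  E           4.342     5.215    0.1861
  solve Keq expr → x = -2.473; check Q = 2.9320e-04
Then remove 0.06914 M of E.
Step 2:
                  B         C         E
  I           4.342     5.215    0.1169
  C        -0.03304  -0.06608   0.06608
  E           4.309     5.149     0.183
  solve Keq expr → x = 0.03304; check Q = 2.9320e-04

x = 0.03304 M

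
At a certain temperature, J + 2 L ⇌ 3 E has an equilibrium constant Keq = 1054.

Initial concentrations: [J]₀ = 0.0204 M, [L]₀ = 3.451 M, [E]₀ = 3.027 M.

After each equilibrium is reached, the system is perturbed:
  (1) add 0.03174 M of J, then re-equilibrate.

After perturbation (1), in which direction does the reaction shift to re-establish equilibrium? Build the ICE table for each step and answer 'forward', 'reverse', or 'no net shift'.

Q₀ = 114.2 vs Keq = 1054 ⇒ Q<K, forward
Step 1:
                    J           L           E
  Initial      0.0204       3.451       3.027
  Change     -0.01802    -0.03604     0.05406
  Equil       0.00238       3.415       3.081
  solve Keq expr → x = 0.01802; check Q = 1054
Then add 0.03174 M of J.
Step 2:
                    J           L           E
  Initial     0.03412       3.415       3.081
  Change     -0.03142    -0.06283     0.09425
  Equil      0.002703       3.352       3.175
  solve Keq expr → x = 0.03142; check Q = 1054

Direction: forward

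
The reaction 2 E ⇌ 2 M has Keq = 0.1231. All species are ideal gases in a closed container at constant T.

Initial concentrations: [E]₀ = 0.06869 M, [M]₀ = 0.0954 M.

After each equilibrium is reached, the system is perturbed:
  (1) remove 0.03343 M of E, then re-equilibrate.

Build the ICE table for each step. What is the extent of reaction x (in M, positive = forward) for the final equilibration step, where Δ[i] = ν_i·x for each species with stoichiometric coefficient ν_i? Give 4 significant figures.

Q₀ = 1.929 vs Keq = 0.1231 ⇒ Q>K, reverse
Step 1:
                   E          M
  Initial    0.06869     0.0954
  Change     0.05278   -0.05278
  Equil       0.1215    0.04262
  solve Keq expr → x = -0.02639; check Q = 0.1231
Then remove 0.03343 M of E.
Step 2:
                   E          M
  Initial    0.08804    0.04262
  Change    0.008683  -0.008683
  Equil      0.09672    0.03394
  solve Keq expr → x = -0.004341; check Q = 0.1231

x = -0.004341 M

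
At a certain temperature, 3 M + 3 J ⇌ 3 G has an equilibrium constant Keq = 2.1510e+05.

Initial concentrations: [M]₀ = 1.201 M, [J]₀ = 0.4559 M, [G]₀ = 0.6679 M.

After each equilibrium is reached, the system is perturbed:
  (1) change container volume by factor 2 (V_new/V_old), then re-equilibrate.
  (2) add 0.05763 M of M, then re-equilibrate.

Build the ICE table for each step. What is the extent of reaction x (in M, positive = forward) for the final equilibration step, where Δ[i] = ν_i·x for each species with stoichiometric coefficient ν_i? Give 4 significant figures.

Q₀ = 1.815 vs Keq = 2.1510e+05 ⇒ Q<K, forward
Step 1:
                  M         J         G
  Initial     1.201    0.4559    0.6679
  Change     -0.432    -0.432     0.432
  Equil       0.769   0.02387       1.1
  solve Keq expr → x = 0.144; check Q = 2.1510e+05
Then change container volume by factor 2 (V_new/V_old).
Step 2:
                  M         J         G
  Initial    0.3845   0.01194      0.55
  Change    0.01083   0.01083  -0.01083
  Equil      0.3953   0.02276    0.5391
  solve Keq expr → x = -0.003609; check Q = 2.1510e+05
Then add 0.05763 M of M.
Step 3:
                  M         J         G
  Initial    0.4529   0.02276    0.5391
  Change  -0.002679 -0.002679  0.002679
  Equil      0.4503   0.02008    0.5418
  solve Keq expr → x = 8.9289e-04; check Q = 2.1510e+05

x = 8.9289e-04 M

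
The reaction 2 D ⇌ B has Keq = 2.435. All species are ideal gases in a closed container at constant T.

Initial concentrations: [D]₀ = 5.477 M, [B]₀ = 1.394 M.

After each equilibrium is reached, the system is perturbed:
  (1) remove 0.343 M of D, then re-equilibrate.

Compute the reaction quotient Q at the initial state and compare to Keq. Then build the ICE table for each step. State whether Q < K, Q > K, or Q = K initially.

Q₀ = 0.04647; Q < K (proceeds forward)

Q₀ = 0.04647 vs Keq = 2.435 ⇒ Q<K, forward
Step 1:
                   D          B
  init         5.477      1.394
  Δ           -4.273      2.136
  eq           1.204       3.53
  solve Keq expr → x = 2.136; check Q = 2.435
Then remove 0.343 M of D.
Step 2:
                   D          B
  init        0.8611       3.53
  Δ           0.3158    -0.1579
  eq           1.177      3.373
  solve Keq expr → x = -0.1579; check Q = 2.435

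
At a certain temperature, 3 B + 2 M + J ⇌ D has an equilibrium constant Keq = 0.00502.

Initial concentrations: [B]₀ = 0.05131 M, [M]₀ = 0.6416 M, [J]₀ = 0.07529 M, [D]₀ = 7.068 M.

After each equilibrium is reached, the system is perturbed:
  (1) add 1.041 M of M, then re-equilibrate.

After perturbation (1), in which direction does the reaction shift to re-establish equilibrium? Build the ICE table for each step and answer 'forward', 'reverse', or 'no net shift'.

Direction: forward

Q₀ = 1.6882e+06 vs Keq = 0.00502 ⇒ Q>K, reverse
Step 1:
                    B           M           J           D
  init        0.05131      0.6416     0.07529       7.068
  Δ             4.076       2.717       1.359      -1.359
  eq            4.127       3.359       1.434       5.709
  solve Keq expr → x = -1.359; check Q = 0.00502
Then add 1.041 M of M.
Step 2:
                    B           M           J           D
  init          4.127         4.4       1.434       5.709
  Δ           -0.3919     -0.2613     -0.1306      0.1306
  eq            3.735       4.139       1.303        5.84
  solve Keq expr → x = 0.1306; check Q = 0.00502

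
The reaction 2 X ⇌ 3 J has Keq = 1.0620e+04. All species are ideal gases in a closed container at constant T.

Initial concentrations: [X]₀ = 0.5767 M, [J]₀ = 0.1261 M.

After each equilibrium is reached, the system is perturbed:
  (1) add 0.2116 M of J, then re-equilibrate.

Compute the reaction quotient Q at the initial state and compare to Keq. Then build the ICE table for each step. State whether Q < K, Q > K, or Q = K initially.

Q₀ = 0.006029; Q < K (proceeds forward)

Q₀ = 0.006029 vs Keq = 1.0620e+04 ⇒ Q<K, forward
Step 1:
                  X         J
  Initial    0.5767    0.1261
  Change    -0.5673     0.851
  Equil    0.009372    0.9771
  solve Keq expr → x = 0.2837; check Q = 1.0620e+04
Then add 0.2116 M of J.
Step 2:
                  X         J
  Initial  0.009372     1.189
  Change   0.003129 -0.004694
  Equil      0.0125     1.184
  solve Keq expr → x = -0.001565; check Q = 1.0620e+04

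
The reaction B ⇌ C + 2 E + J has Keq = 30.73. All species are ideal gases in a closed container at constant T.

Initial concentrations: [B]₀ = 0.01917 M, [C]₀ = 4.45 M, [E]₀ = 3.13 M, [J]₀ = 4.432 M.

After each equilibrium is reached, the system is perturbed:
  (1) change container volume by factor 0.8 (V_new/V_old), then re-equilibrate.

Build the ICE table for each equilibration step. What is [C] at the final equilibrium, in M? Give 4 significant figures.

[C]_eq = 4.327 M

Q₀ = 1.0079e+04 vs Keq = 30.73 ⇒ Q>K, reverse
Step 1:
                   B          C          E          J
  init       0.01917       4.45       3.13      4.432
  Δ           0.8472    -0.8472     -1.694    -0.8472
  eq          0.8663      3.603      1.436      3.585
  solve Keq expr → x = -0.8472; check Q = 30.73
Then change container volume by factor 0.8 (V_new/V_old).
Step 2:
                   B          C          E          J
  init         1.083      4.504      1.795      4.481
  Δ           0.1766    -0.1766    -0.3531    -0.1766
  eq           1.259      4.327      1.442      4.305
  solve Keq expr → x = -0.1766; check Q = 30.73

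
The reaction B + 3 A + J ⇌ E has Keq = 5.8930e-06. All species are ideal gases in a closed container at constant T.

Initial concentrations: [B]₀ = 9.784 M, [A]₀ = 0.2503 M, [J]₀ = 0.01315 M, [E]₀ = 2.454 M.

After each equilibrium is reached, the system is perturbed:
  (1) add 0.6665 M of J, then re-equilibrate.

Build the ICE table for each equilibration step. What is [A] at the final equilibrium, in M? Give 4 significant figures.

Q₀ = 1216 vs Keq = 5.8930e-06 ⇒ Q>K, reverse
Step 1:
                    B           A           J           E
  init          9.784      0.2503     0.01315       2.454
  Δ             2.384       7.153       2.384      -2.384
  eq            12.17       7.403       2.397     0.06975
  solve Keq expr → x = -2.384; check Q = 5.8930e-06
Then add 0.6665 M of J.
Step 2:
                    B           A           J           E
  init          12.17       7.403       3.064     0.06975
  Δ          -0.01696    -0.05088    -0.01696     0.01696
  eq            12.15       7.352       3.047     0.08671
  solve Keq expr → x = 0.01696; check Q = 5.8930e-06

[A]_eq = 7.352 M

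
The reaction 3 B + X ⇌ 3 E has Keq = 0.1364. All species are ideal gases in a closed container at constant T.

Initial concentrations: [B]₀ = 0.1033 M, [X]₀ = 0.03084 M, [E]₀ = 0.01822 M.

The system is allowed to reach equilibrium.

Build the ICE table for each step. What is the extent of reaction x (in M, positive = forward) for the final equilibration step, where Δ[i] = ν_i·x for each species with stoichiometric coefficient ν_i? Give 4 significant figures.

x = -4.2134e-04 M

Q₀ = 0.1779 vs Keq = 0.1364 ⇒ Q>K, reverse
Step 1:
                  B         X         E
  I          0.1033   0.03084   0.01822
  C        0.001264 4.2134e-04 -0.001264
  E          0.1046   0.03126   0.01696
  solve Keq expr → x = -4.2134e-04; check Q = 0.1364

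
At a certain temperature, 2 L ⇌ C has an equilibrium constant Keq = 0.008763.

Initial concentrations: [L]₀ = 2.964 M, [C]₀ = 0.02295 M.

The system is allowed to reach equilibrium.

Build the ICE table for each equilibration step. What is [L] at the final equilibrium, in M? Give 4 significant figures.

[L]_eq = 2.866 M

Q₀ = 0.002612 vs Keq = 0.008763 ⇒ Q<K, forward
Step 1:
                    L           C
  I             2.964     0.02295
  C          -0.09805     0.04903
  E             2.866     0.07198
  solve Keq expr → x = 0.04903; check Q = 0.008763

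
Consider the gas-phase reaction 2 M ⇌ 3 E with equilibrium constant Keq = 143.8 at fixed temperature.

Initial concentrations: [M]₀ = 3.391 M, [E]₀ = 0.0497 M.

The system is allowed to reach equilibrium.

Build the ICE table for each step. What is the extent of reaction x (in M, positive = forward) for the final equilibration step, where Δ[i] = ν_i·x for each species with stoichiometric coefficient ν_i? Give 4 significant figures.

x = 1.35 M

Q₀ = 1.0676e-05 vs Keq = 143.8 ⇒ Q<K, forward
Step 1:
                  M         E
  Initial     3.391    0.0497
  Change     -2.699     4.049
  Equil      0.6919     4.098
  solve Keq expr → x = 1.35; check Q = 143.8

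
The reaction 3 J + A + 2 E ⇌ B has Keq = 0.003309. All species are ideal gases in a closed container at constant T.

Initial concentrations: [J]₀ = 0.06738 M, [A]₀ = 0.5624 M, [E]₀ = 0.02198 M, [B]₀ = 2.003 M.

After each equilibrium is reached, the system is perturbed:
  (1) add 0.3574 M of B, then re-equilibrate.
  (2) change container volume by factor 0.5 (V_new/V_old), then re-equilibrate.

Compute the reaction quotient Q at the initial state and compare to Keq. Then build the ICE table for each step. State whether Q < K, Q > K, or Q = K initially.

Q₀ = 2.4098e+07 vs Keq = 0.003309 ⇒ Q>K, reverse
Step 1:
                  J         A         E         B
  init      0.06738    0.5624   0.02198     2.003
  Δ           3.233     1.078     2.155    -1.078
  eq          3.301      1.64     2.177    0.9253
  solve Keq expr → x = -1.078; check Q = 0.003309
Then add 0.3574 M of B.
Step 2:
                  J         A         E         B
  init        3.301      1.64     2.177     1.283
  Δ          0.1676   0.05585    0.1117  -0.05585
  eq          3.468     1.696     2.289     1.227
  solve Keq expr → x = -0.05585; check Q = 0.003309
Then change container volume by factor 0.5 (V_new/V_old).
Step 3:
                  J         A         E         B
  init        6.936     3.392     4.578     2.454
  Δ          -2.951   -0.9838    -1.968    0.9838
  eq          3.985     2.408     2.611     3.437
  solve Keq expr → x = 0.9838; check Q = 0.003309

Q₀ = 2.4098e+07; Q > K (proceeds reverse)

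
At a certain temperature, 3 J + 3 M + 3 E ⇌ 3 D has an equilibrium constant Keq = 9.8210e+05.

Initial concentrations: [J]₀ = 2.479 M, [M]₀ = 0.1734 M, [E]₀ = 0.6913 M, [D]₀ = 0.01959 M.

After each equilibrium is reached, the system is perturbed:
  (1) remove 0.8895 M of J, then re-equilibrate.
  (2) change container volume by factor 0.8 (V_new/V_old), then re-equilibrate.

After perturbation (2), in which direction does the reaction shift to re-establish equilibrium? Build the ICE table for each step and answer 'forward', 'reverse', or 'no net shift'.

Q₀ = 2.8650e-04 vs Keq = 9.8210e+05 ⇒ Q<K, forward
Step 1:
                   J          M          E          D
  Initial      2.479     0.1734     0.6913    0.01959
  Change     -0.1718    -0.1718    -0.1718     0.1718
  Equil        2.307   0.001606     0.5195     0.1914
  solve Keq expr → x = 0.05726; check Q = 9.8210e+05
Then remove 0.8895 M of J.
Step 2:
                   J          M          E          D
  Initial      1.418   0.001606     0.5195     0.1914
  Change  9.8763e-04 9.8763e-04 9.8763e-04 -9.8763e-04
  Equil        1.419   0.002594     0.5205     0.1904
  solve Keq expr → x = -3.2921e-04; check Q = 9.8210e+05
Then change container volume by factor 0.8 (V_new/V_old).
Step 3:
                   J          M          E          D
  Initial      1.773   0.003242     0.6506      0.238
  Change   -0.001152  -0.001152  -0.001152   0.001152
  Equil        1.772    0.00209     0.6495     0.2391
  solve Keq expr → x = 3.8406e-04; check Q = 9.8210e+05

Direction: forward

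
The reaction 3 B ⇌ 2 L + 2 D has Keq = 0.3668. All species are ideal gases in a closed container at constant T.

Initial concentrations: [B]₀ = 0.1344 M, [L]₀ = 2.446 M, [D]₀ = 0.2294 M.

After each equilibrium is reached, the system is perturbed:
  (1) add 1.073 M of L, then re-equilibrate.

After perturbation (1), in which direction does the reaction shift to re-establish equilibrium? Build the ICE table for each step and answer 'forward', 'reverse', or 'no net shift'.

Q₀ = 129.7 vs Keq = 0.3668 ⇒ Q>K, reverse
Step 1:
                   B          L          D
  init        0.1344      2.446     0.2294
  Δ           0.2494    -0.1662    -0.1662
  eq          0.3838       2.28    0.06316
  solve Keq expr → x = -0.08312; check Q = 0.3668
Then add 1.073 M of L.
Step 2:
                   B          L          D
  init        0.3838      3.353    0.06316
  Δ          0.02388   -0.01592   -0.01592
  eq          0.4076      3.337    0.04724
  solve Keq expr → x = -0.007959; check Q = 0.3668

Direction: reverse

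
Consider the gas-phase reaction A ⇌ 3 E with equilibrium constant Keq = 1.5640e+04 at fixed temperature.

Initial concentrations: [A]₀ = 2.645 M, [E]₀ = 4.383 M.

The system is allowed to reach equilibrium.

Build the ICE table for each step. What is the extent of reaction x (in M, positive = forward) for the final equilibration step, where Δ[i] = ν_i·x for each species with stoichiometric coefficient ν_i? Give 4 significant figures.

x = 2.535 M

Q₀ = 31.83 vs Keq = 1.5640e+04 ⇒ Q<K, forward
Step 1:
                   A          E
  Initial      2.645      4.383
  Change      -2.535      7.605
  Equil       0.1101      11.99
  solve Keq expr → x = 2.535; check Q = 1.5640e+04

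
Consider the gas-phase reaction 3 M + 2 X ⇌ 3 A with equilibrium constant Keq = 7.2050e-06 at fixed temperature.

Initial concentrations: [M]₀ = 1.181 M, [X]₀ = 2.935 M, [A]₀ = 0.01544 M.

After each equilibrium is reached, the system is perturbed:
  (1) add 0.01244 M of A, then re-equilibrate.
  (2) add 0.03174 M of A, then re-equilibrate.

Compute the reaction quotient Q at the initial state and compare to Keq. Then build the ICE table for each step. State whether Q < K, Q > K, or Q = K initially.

Q₀ = 2.5940e-07; Q < K (proceeds forward)

Q₀ = 2.5940e-07 vs Keq = 7.2050e-06 ⇒ Q<K, forward
Step 1:
                  M         X         A
  init        1.181     2.935   0.01544
  Δ        -0.02993  -0.01995   0.02993
  eq          1.151     2.915   0.04537
  solve Keq expr → x = 0.009976; check Q = 7.2050e-06
Then add 0.01244 M of A.
Step 2:
                  M         X         A
  init        1.151     2.915   0.05781
  Δ         0.01189  0.007926  -0.01189
  eq          1.163     2.923   0.04592
  solve Keq expr → x = -0.003963; check Q = 7.2050e-06
Then add 0.03174 M of A.
Step 3:
                  M         X         A
  init        1.163     2.923   0.07766
  Δ         0.03033   0.02022  -0.03033
  eq          1.193     2.943   0.04733
  solve Keq expr → x = -0.01011; check Q = 7.2050e-06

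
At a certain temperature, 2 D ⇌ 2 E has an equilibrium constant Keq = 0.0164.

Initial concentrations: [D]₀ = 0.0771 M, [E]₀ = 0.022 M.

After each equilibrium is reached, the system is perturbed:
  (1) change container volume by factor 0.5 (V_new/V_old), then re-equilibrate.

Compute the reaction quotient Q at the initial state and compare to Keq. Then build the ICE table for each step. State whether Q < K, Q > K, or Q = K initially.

Q₀ = 0.08142 vs Keq = 0.0164 ⇒ Q>K, reverse
Step 1:
                  D         E
  I          0.0771     0.022
  C         0.01075  -0.01075
  E         0.08785   0.01125
  solve Keq expr → x = -0.005375; check Q = 0.0164
Then change container volume by factor 0.5 (V_new/V_old).
Step 2:
                  D         E
  I          0.1757    0.0225
  C               0         0
  E          0.1757    0.0225
  solve Keq expr → x = 0; check Q = 0.0164

Q₀ = 0.08142; Q > K (proceeds reverse)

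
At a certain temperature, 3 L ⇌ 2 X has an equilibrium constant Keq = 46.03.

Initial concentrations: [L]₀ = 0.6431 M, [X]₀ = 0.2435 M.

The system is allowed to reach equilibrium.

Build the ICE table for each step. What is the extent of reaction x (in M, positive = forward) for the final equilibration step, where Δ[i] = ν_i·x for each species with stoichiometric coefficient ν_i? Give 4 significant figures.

Q₀ = 0.2229 vs Keq = 46.03 ⇒ Q<K, forward
Step 1:
                    L           X
  I            0.6431      0.2435
  C           -0.4563      0.3042
  E            0.1868      0.5477
  solve Keq expr → x = 0.1521; check Q = 46.03

x = 0.1521 M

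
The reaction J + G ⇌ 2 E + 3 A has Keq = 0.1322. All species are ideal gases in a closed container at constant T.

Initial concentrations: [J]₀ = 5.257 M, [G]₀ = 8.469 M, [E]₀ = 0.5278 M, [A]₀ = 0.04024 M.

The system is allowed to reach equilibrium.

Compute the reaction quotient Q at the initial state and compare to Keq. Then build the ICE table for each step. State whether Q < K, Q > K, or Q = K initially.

Q₀ = 4.0770e-07; Q < K (proceeds forward)

Q₀ = 4.0770e-07 vs Keq = 0.1322 ⇒ Q<K, forward
Step 1:
                    J           G           E           A
  Initial       5.257       8.469      0.5278     0.04024
  Change      -0.4425     -0.4425      0.8851       1.328
  Equil         4.814       8.026       1.413       1.368
  solve Keq expr → x = 0.4425; check Q = 0.1322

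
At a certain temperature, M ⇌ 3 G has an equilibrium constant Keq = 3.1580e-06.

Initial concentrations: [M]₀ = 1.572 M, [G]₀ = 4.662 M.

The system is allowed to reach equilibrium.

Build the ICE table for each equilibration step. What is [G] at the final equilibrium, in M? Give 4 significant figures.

Q₀ = 64.46 vs Keq = 3.1580e-06 ⇒ Q>K, reverse
Step 1:
                  M         G
  init        1.572     4.662
  Δ           1.547    -4.641
  eq          3.119   0.02144
  solve Keq expr → x = -1.547; check Q = 3.1580e-06

[G]_eq = 0.02144 M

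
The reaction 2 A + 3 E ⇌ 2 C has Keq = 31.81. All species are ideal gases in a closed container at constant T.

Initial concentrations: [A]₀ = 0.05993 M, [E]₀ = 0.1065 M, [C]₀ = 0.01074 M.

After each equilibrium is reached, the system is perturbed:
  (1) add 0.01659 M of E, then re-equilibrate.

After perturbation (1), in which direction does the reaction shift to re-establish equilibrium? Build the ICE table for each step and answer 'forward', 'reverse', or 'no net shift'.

Direction: forward

Q₀ = 26.59 vs Keq = 31.81 ⇒ Q<K, forward
Step 1:
                  A         E         C
  init      0.05993    0.1065   0.01074
  Δ       -6.9940e-04 -0.001049 6.9940e-04
  eq        0.05923    0.1055   0.01144
  solve Keq expr → x = 3.4970e-04; check Q = 31.81
Then add 0.01659 M of E.
Step 2:
                  A         E         C
  init      0.05923     0.122   0.01144
  Δ       -0.001877 -0.002816  0.001877
  eq        0.05735    0.1192   0.01332
  solve Keq expr → x = 9.3859e-04; check Q = 31.81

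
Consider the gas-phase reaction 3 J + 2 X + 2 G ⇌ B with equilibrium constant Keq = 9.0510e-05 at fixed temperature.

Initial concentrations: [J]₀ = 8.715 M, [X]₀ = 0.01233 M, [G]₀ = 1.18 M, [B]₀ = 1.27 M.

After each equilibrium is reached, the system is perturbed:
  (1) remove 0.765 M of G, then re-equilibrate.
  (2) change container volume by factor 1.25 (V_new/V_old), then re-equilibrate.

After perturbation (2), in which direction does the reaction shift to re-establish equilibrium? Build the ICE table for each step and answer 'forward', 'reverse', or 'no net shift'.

Q₀ = 9.064 vs Keq = 9.0510e-05 ⇒ Q>K, reverse
Step 1:
                    J           X           G           B
  init          8.715     0.01233        1.18        1.27
  Δ             1.692       1.128       1.128     -0.5639
  eq            10.41        1.14       2.308      0.7061
  solve Keq expr → x = -0.5639; check Q = 9.0510e-05
Then remove 0.765 M of G.
Step 2:
                    J           X           G           B
  init          10.41        1.14       1.543      0.7061
  Δ            0.3002      0.2001      0.2001     -0.1001
  eq            10.71        1.34       1.743      0.6061
  solve Keq expr → x = -0.1001; check Q = 9.0510e-05
Then change container volume by factor 1.25 (V_new/V_old).
Step 3:
                    J           X           G           B
  init          8.565       1.072       1.394      0.4849
  Δ            0.4279      0.2853      0.2853     -0.1426
  eq            8.993       1.357        1.68      0.3422
  solve Keq expr → x = -0.1426; check Q = 9.0510e-05

Direction: reverse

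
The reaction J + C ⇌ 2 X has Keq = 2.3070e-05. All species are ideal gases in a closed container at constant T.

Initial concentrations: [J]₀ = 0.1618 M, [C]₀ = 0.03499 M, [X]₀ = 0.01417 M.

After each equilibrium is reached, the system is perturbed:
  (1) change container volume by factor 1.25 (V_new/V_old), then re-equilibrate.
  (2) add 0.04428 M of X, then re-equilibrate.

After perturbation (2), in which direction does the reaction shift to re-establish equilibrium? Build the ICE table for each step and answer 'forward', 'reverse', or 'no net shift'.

Direction: reverse

Q₀ = 0.03547 vs Keq = 2.3070e-05 ⇒ Q>K, reverse
Step 1:
                   J          C          X
  Initial     0.1618    0.03499    0.01417
  Change    0.006883   0.006883   -0.01377
  Equil       0.1687    0.04187 4.0367e-04
  solve Keq expr → x = -0.006883; check Q = 2.3070e-05
Then change container volume by factor 1.25 (V_new/V_old).
Step 2:
                   J          C          X
  Initial     0.1349     0.0335 3.2294e-04
  Change           0          0          0
  Equil       0.1349     0.0335 3.2294e-04
  solve Keq expr → x = 0; check Q = 2.3070e-05
Then add 0.04428 M of X.
Step 3:
                   J          C          X
  Initial     0.1349     0.0335     0.0446
  Change     0.02208    0.02208   -0.04415
  Equil        0.157    0.05558 4.4869e-04
  solve Keq expr → x = -0.02208; check Q = 2.3070e-05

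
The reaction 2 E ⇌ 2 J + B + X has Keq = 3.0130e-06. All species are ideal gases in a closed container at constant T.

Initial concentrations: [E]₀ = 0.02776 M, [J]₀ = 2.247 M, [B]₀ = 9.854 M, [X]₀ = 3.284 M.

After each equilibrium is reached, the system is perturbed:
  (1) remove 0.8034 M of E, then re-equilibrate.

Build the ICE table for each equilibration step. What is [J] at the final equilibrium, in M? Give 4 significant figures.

Q₀ = 2.1202e+05 vs Keq = 3.0130e-06 ⇒ Q>K, reverse
Step 1:
                    E           J           B           X
  I           0.02776       2.247       9.854       3.284
  C             2.246      -2.246      -1.123      -1.123
  E             2.274  9.0867e-04       8.731       2.161
  solve Keq expr → x = -1.123; check Q = 3.0130e-06
Then remove 0.8034 M of E.
Step 2:
                    E           J           B           X
  I              1.47  9.0867e-04       8.731       2.161
  C        3.2090e-04 -3.2090e-04 -1.6045e-04 -1.6045e-04
  E             1.471  5.8778e-04       8.731       2.161
  solve Keq expr → x = -1.6045e-04; check Q = 3.0130e-06

[J]_eq = 5.8778e-04 M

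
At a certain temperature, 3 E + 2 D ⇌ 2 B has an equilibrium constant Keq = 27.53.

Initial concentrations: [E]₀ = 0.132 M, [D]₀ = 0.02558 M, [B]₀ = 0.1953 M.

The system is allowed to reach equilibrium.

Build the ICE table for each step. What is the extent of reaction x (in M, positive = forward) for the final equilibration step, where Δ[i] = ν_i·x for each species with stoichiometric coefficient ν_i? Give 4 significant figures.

Q₀ = 2.5344e+04 vs Keq = 27.53 ⇒ Q>K, reverse
Step 1:
                  E         D         B
  Initial     0.132   0.02558    0.1953
  Change      0.148   0.09868  -0.09868
  Equil        0.28    0.1243   0.09662
  solve Keq expr → x = -0.04934; check Q = 27.53

x = -0.04934 M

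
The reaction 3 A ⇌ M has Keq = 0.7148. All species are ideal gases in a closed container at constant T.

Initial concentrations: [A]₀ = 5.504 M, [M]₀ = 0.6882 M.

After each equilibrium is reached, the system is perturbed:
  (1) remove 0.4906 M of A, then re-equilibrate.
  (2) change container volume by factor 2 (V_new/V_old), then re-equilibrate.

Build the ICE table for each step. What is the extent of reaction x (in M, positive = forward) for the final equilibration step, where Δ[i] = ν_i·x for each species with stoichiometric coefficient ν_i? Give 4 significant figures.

Q₀ = 0.004127 vs Keq = 0.7148 ⇒ Q<K, forward
Step 1:
                  A         M
  I           5.504    0.6882
  C          -4.083     1.361
  E           1.421     2.049
  solve Keq expr → x = 1.361; check Q = 0.7148
Then remove 0.4906 M of A.
Step 2:
                  A         M
  I            0.93     2.049
  C          0.4547   -0.1516
  E           1.385     1.898
  solve Keq expr → x = -0.1516; check Q = 0.7148
Then change container volume by factor 2 (V_new/V_old).
Step 3:
                  A         M
  I          0.6923    0.9489
  C          0.3585   -0.1195
  E           1.051    0.8294
  solve Keq expr → x = -0.1195; check Q = 0.7148

x = -0.1195 M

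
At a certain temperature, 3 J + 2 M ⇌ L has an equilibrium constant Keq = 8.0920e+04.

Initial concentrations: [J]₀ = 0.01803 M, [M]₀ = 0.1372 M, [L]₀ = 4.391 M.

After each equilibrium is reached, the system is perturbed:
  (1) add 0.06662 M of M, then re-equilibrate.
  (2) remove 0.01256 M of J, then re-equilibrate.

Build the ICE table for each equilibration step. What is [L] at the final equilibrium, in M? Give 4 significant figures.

[L]_eq = 4.362 M

Q₀ = 3.9799e+07 vs Keq = 8.0920e+04 ⇒ Q>K, reverse
Step 1:
                  J         M         L
  init      0.01803    0.1372     4.391
  Δ         0.09276   0.06184  -0.03092
  eq         0.1108     0.199      4.36
  solve Keq expr → x = -0.03092; check Q = 8.0920e+04
Then add 0.06662 M of M.
Step 2:
                  J         M         L
  init       0.1108    0.2657      4.36
  Δ        -0.01671  -0.01114   0.00557
  eq        0.09408    0.2545     4.366
  solve Keq expr → x = 0.00557; check Q = 8.0920e+04
Then remove 0.01256 M of J.
Step 3:
                  J         M         L
  init      0.08152    0.2545     4.366
  Δ          0.0108  0.007201   -0.0036
  eq        0.09232    0.2617     4.362
  solve Keq expr → x = -0.0036; check Q = 8.0920e+04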